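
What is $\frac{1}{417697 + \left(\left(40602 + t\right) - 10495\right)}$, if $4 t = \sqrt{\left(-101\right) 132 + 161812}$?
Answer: $\frac{111951}{50132103284} - \frac{\sqrt{145}}{25066051642} \approx 2.2326 \cdot 10^{-6}$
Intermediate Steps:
$t = 8 \sqrt{145}$ ($t = \frac{\sqrt{\left(-101\right) 132 + 161812}}{4} = \frac{\sqrt{-13332 + 161812}}{4} = \frac{\sqrt{148480}}{4} = \frac{32 \sqrt{145}}{4} = 8 \sqrt{145} \approx 96.333$)
$\frac{1}{417697 + \left(\left(40602 + t\right) - 10495\right)} = \frac{1}{417697 + \left(\left(40602 + 8 \sqrt{145}\right) - 10495\right)} = \frac{1}{417697 + \left(30107 + 8 \sqrt{145}\right)} = \frac{1}{447804 + 8 \sqrt{145}}$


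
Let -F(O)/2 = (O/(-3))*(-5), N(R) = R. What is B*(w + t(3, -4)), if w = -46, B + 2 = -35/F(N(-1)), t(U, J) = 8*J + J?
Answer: 1025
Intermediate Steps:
F(O) = -10*O/3 (F(O) = -2*O/(-3)*(-5) = -2*O*(-1/3)*(-5) = -2*(-O/3)*(-5) = -10*O/3)
t(U, J) = 9*J
B = -25/2 (B = -2 - 35/((-10/3*(-1))) = -2 - 35/10/3 = -2 - 35*3/10 = -2 - 21/2 = -25/2 ≈ -12.500)
B*(w + t(3, -4)) = -25*(-46 + 9*(-4))/2 = -25*(-46 - 36)/2 = -25/2*(-82) = 1025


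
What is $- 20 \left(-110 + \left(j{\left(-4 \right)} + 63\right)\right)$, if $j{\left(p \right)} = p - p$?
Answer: $940$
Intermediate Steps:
$j{\left(p \right)} = 0$
$- 20 \left(-110 + \left(j{\left(-4 \right)} + 63\right)\right) = - 20 \left(-110 + \left(0 + 63\right)\right) = - 20 \left(-110 + 63\right) = \left(-20\right) \left(-47\right) = 940$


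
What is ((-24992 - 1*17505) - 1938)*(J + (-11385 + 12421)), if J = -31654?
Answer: 1360510830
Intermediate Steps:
((-24992 - 1*17505) - 1938)*(J + (-11385 + 12421)) = ((-24992 - 1*17505) - 1938)*(-31654 + (-11385 + 12421)) = ((-24992 - 17505) - 1938)*(-31654 + 1036) = (-42497 - 1938)*(-30618) = -44435*(-30618) = 1360510830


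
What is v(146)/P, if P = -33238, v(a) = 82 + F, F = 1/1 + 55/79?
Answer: -3306/1312901 ≈ -0.0025181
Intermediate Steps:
F = 134/79 (F = 1*1 + 55*(1/79) = 1 + 55/79 = 134/79 ≈ 1.6962)
v(a) = 6612/79 (v(a) = 82 + 134/79 = 6612/79)
v(146)/P = (6612/79)/(-33238) = (6612/79)*(-1/33238) = -3306/1312901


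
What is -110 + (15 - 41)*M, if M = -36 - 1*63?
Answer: 2464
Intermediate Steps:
M = -99 (M = -36 - 63 = -99)
-110 + (15 - 41)*M = -110 + (15 - 41)*(-99) = -110 - 26*(-99) = -110 + 2574 = 2464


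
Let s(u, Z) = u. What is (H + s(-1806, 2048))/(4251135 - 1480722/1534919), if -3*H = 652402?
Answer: -1009700416580/19575439207029 ≈ -0.051580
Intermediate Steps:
H = -652402/3 (H = -1/3*652402 = -652402/3 ≈ -2.1747e+5)
(H + s(-1806, 2048))/(4251135 - 1480722/1534919) = (-652402/3 - 1806)/(4251135 - 1480722/1534919) = -657820/(3*(4251135 - 1480722*1/1534919)) = -657820/(3*(4251135 - 1480722/1534919)) = -657820/(3*6525146402343/1534919) = -657820/3*1534919/6525146402343 = -1009700416580/19575439207029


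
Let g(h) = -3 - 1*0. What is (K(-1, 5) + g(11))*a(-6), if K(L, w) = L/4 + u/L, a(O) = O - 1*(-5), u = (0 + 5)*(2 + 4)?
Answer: 133/4 ≈ 33.250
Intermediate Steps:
u = 30 (u = 5*6 = 30)
g(h) = -3 (g(h) = -3 + 0 = -3)
a(O) = 5 + O (a(O) = O + 5 = 5 + O)
K(L, w) = 30/L + L/4 (K(L, w) = L/4 + 30/L = 30/L + L/4)
(K(-1, 5) + g(11))*a(-6) = ((30/(-1) + (1/4)*(-1)) - 3)*(5 - 6) = ((30*(-1) - 1/4) - 3)*(-1) = ((-30 - 1/4) - 3)*(-1) = (-121/4 - 3)*(-1) = -133/4*(-1) = 133/4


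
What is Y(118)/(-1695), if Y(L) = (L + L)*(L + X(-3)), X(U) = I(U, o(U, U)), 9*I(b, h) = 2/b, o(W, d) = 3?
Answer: -751424/45765 ≈ -16.419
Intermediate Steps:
I(b, h) = 2/(9*b) (I(b, h) = (2/b)/9 = 2/(9*b))
X(U) = 2/(9*U)
Y(L) = 2*L*(-2/27 + L) (Y(L) = (L + L)*(L + (2/9)/(-3)) = (2*L)*(L + (2/9)*(-⅓)) = (2*L)*(L - 2/27) = (2*L)*(-2/27 + L) = 2*L*(-2/27 + L))
Y(118)/(-1695) = ((2/27)*118*(-2 + 27*118))/(-1695) = ((2/27)*118*(-2 + 3186))*(-1/1695) = ((2/27)*118*3184)*(-1/1695) = (751424/27)*(-1/1695) = -751424/45765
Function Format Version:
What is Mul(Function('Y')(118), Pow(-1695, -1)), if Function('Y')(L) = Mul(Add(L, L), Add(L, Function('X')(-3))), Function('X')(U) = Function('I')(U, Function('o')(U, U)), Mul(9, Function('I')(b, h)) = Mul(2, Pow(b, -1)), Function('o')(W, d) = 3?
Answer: Rational(-751424, 45765) ≈ -16.419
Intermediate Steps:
Function('I')(b, h) = Mul(Rational(2, 9), Pow(b, -1)) (Function('I')(b, h) = Mul(Rational(1, 9), Mul(2, Pow(b, -1))) = Mul(Rational(2, 9), Pow(b, -1)))
Function('X')(U) = Mul(Rational(2, 9), Pow(U, -1))
Function('Y')(L) = Mul(2, L, Add(Rational(-2, 27), L)) (Function('Y')(L) = Mul(Add(L, L), Add(L, Mul(Rational(2, 9), Pow(-3, -1)))) = Mul(Mul(2, L), Add(L, Mul(Rational(2, 9), Rational(-1, 3)))) = Mul(Mul(2, L), Add(L, Rational(-2, 27))) = Mul(Mul(2, L), Add(Rational(-2, 27), L)) = Mul(2, L, Add(Rational(-2, 27), L)))
Mul(Function('Y')(118), Pow(-1695, -1)) = Mul(Mul(Rational(2, 27), 118, Add(-2, Mul(27, 118))), Pow(-1695, -1)) = Mul(Mul(Rational(2, 27), 118, Add(-2, 3186)), Rational(-1, 1695)) = Mul(Mul(Rational(2, 27), 118, 3184), Rational(-1, 1695)) = Mul(Rational(751424, 27), Rational(-1, 1695)) = Rational(-751424, 45765)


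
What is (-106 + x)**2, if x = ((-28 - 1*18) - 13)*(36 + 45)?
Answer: 23863225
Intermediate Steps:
x = -4779 (x = ((-28 - 18) - 13)*81 = (-46 - 13)*81 = -59*81 = -4779)
(-106 + x)**2 = (-106 - 4779)**2 = (-4885)**2 = 23863225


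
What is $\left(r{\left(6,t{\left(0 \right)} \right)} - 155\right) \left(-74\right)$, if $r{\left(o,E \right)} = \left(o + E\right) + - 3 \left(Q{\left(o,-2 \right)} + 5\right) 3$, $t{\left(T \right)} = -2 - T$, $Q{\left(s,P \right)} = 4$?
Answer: $17168$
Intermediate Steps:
$r{\left(o,E \right)} = -81 + E + o$ ($r{\left(o,E \right)} = \left(o + E\right) + - 3 \left(4 + 5\right) 3 = \left(E + o\right) + \left(-3\right) 9 \cdot 3 = \left(E + o\right) - 81 = -81 + E + o$)
$\left(r{\left(6,t{\left(0 \right)} \right)} - 155\right) \left(-74\right) = \left(\left(-81 - 2 + 6\right) - 155\right) \left(-74\right) = \left(-77 - 155\right) \left(-74\right) = \left(-232\right) \left(-74\right) = 17168$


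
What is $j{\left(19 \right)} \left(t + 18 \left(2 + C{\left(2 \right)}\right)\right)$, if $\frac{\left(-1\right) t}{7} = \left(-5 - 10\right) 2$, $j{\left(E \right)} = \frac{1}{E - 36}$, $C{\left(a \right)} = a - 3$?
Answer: $- \frac{228}{17} \approx -13.412$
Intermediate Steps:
$C{\left(a \right)} = -3 + a$
$j{\left(E \right)} = \frac{1}{-36 + E}$
$t = 210$ ($t = - 7 \left(-5 - 10\right) 2 = - 7 \left(\left(-15\right) 2\right) = \left(-7\right) \left(-30\right) = 210$)
$j{\left(19 \right)} \left(t + 18 \left(2 + C{\left(2 \right)}\right)\right) = \frac{210 + 18 \left(2 + \left(-3 + 2\right)\right)}{-36 + 19} = \frac{210 + 18 \left(2 - 1\right)}{-17} = - \frac{210 + 18 \cdot 1}{17} = - \frac{210 + 18}{17} = \left(- \frac{1}{17}\right) 228 = - \frac{228}{17}$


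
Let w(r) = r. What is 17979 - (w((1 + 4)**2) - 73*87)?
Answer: 24305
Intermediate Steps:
17979 - (w((1 + 4)**2) - 73*87) = 17979 - ((1 + 4)**2 - 73*87) = 17979 - (5**2 - 6351) = 17979 - (25 - 6351) = 17979 - 1*(-6326) = 17979 + 6326 = 24305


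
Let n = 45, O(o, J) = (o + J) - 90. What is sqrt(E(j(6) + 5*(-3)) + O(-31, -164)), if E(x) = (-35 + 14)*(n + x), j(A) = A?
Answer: I*sqrt(1041) ≈ 32.265*I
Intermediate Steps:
O(o, J) = -90 + J + o (O(o, J) = (J + o) - 90 = -90 + J + o)
E(x) = -945 - 21*x (E(x) = (-35 + 14)*(45 + x) = -21*(45 + x) = -945 - 21*x)
sqrt(E(j(6) + 5*(-3)) + O(-31, -164)) = sqrt((-945 - 21*(6 + 5*(-3))) + (-90 - 164 - 31)) = sqrt((-945 - 21*(6 - 15)) - 285) = sqrt((-945 - 21*(-9)) - 285) = sqrt((-945 + 189) - 285) = sqrt(-756 - 285) = sqrt(-1041) = I*sqrt(1041)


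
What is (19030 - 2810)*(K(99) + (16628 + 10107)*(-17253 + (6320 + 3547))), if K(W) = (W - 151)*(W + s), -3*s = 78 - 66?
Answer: -3202957723000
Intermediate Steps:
s = -4 (s = -(78 - 66)/3 = -1/3*12 = -4)
K(W) = (-151 + W)*(-4 + W) (K(W) = (W - 151)*(W - 4) = (-151 + W)*(-4 + W))
(19030 - 2810)*(K(99) + (16628 + 10107)*(-17253 + (6320 + 3547))) = (19030 - 2810)*((604 + 99**2 - 155*99) + (16628 + 10107)*(-17253 + (6320 + 3547))) = 16220*((604 + 9801 - 15345) + 26735*(-17253 + 9867)) = 16220*(-4940 + 26735*(-7386)) = 16220*(-4940 - 197464710) = 16220*(-197469650) = -3202957723000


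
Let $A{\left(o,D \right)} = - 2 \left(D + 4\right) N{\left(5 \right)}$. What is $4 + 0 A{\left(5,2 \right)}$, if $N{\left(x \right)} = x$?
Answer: $4$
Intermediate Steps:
$A{\left(o,D \right)} = -40 - 10 D$ ($A{\left(o,D \right)} = - 2 \left(D + 4\right) 5 = - 2 \left(4 + D\right) 5 = \left(-8 - 2 D\right) 5 = -40 - 10 D$)
$4 + 0 A{\left(5,2 \right)} = 4 + 0 \left(-40 - 20\right) = 4 + 0 \left(-60\right) = 4 + 0 = 4$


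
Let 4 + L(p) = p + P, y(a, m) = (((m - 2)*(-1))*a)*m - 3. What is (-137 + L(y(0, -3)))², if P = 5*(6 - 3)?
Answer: 16641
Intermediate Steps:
P = 15 (P = 5*3 = 15)
y(a, m) = -3 + a*m*(2 - m) (y(a, m) = (((-2 + m)*(-1))*a)*m - 3 = ((2 - m)*a)*m - 3 = (a*(2 - m))*m - 3 = a*m*(2 - m) - 3 = -3 + a*m*(2 - m))
L(p) = 11 + p (L(p) = -4 + (p + 15) = -4 + (15 + p) = 11 + p)
(-137 + L(y(0, -3)))² = (-137 + (11 + (-3 - 1*0*(-3)² + 2*0*(-3))))² = (-137 + (11 + (-3 - 1*0*9 + 0)))² = (-137 + (11 + (-3 + 0 + 0)))² = (-137 + (11 - 3))² = (-137 + 8)² = (-129)² = 16641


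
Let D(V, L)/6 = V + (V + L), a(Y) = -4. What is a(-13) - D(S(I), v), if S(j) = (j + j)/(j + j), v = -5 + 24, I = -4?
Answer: -130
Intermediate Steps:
v = 19
S(j) = 1 (S(j) = (2*j)/((2*j)) = (2*j)*(1/(2*j)) = 1)
D(V, L) = 6*L + 12*V (D(V, L) = 6*(V + (V + L)) = 6*(V + (L + V)) = 6*(L + 2*V) = 6*L + 12*V)
a(-13) - D(S(I), v) = -4 - (6*19 + 12*1) = -4 - (114 + 12) = -4 - 1*126 = -4 - 126 = -130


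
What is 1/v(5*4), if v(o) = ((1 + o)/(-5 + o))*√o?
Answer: √5/14 ≈ 0.15972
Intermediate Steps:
v(o) = √o*(1 + o)/(-5 + o) (v(o) = ((1 + o)/(-5 + o))*√o = √o*(1 + o)/(-5 + o))
1/v(5*4) = 1/(√(5*4)*(1 + 5*4)/(-5 + 5*4)) = 1/(√20*(1 + 20)/(-5 + 20)) = 1/((2*√5)*21/15) = 1/((2*√5)*(1/15)*21) = 1/(14*√5/5) = √5/14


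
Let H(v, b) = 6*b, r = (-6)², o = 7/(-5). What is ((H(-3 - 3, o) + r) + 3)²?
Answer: 23409/25 ≈ 936.36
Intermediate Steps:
o = -7/5 (o = 7*(-⅕) = -7/5 ≈ -1.4000)
r = 36
((H(-3 - 3, o) + r) + 3)² = ((6*(-7/5) + 36) + 3)² = ((-42/5 + 36) + 3)² = (138/5 + 3)² = (153/5)² = 23409/25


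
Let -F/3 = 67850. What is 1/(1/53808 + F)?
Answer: -53808/10952618399 ≈ -4.9128e-6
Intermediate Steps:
F = -203550 (F = -3*67850 = -203550)
1/(1/53808 + F) = 1/(1/53808 - 203550) = 1/(-10952618399/53808) = -53808/10952618399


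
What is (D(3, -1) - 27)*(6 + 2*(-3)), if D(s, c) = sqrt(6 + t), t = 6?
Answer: 0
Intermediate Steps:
D(s, c) = 2*sqrt(3) (D(s, c) = sqrt(6 + 6) = sqrt(12) = 2*sqrt(3))
(D(3, -1) - 27)*(6 + 2*(-3)) = (2*sqrt(3) - 27)*(6 + 2*(-3)) = (-27 + 2*sqrt(3))*(6 - 6) = (-27 + 2*sqrt(3))*0 = 0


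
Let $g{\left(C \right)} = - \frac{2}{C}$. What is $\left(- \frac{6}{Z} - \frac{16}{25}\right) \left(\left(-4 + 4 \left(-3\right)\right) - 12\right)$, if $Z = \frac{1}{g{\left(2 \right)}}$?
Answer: $- \frac{3752}{25} \approx -150.08$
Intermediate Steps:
$Z = -1$ ($Z = \frac{1}{\left(-2\right) \frac{1}{2}} = \frac{1}{-1} = -1$)
$\left(- \frac{6}{Z} - \frac{16}{25}\right) \left(\left(-4 + 4 \left(-3\right)\right) - 12\right) = \left(- \frac{6}{-1} - \frac{16}{25}\right) \left(\left(-4 + 4 \left(-3\right)\right) - 12\right) = \left(\left(-6\right) \left(-1\right) - \frac{16}{25}\right) \left(\left(-4 - 12\right) - 12\right) = \left(6 - \frac{16}{25}\right) \left(-16 - 12\right) = \frac{134}{25} \left(-28\right) = - \frac{3752}{25}$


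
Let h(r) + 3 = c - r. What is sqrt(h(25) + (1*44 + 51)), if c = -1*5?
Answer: sqrt(62) ≈ 7.8740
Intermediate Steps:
c = -5
h(r) = -8 - r (h(r) = -3 + (-5 - r) = -8 - r)
sqrt(h(25) + (1*44 + 51)) = sqrt((-8 - 1*25) + (1*44 + 51)) = sqrt((-8 - 25) + (44 + 51)) = sqrt(-33 + 95) = sqrt(62)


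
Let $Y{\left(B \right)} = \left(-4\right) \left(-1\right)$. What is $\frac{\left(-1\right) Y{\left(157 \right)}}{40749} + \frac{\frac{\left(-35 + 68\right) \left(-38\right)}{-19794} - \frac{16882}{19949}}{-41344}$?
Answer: $- \frac{516712782059}{6522047716925568} \approx -7.9226 \cdot 10^{-5}$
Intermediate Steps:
$Y{\left(B \right)} = 4$
$\frac{\left(-1\right) Y{\left(157 \right)}}{40749} + \frac{\frac{\left(-35 + 68\right) \left(-38\right)}{-19794} - \frac{16882}{19949}}{-41344} = \frac{\left(-1\right) 4}{40749} + \frac{\frac{\left(-35 + 68\right) \left(-38\right)}{-19794} - \frac{16882}{19949}}{-41344} = \left(-4\right) \frac{1}{40749} + \left(33 \left(-38\right) \left(- \frac{1}{19794}\right) - \frac{16882}{19949}\right) \left(- \frac{1}{41344}\right) = - \frac{4}{40749} + \left(\left(-1254\right) \left(- \frac{1}{19794}\right) - \frac{16882}{19949}\right) \left(- \frac{1}{41344}\right) = - \frac{4}{40749} + \left(\frac{209}{3299} - \frac{16882}{19949}\right) \left(- \frac{1}{41344}\right) = - \frac{4}{40749} - - \frac{51524377}{2720921033344} = - \frac{4}{40749} + \frac{51524377}{2720921033344} = - \frac{516712782059}{6522047716925568}$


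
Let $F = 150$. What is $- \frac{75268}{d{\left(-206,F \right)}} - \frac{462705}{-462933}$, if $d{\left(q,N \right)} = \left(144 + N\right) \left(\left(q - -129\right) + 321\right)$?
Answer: $- \frac{45873199}{922471158} \approx -0.049729$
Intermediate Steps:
$d{\left(q,N \right)} = \left(144 + N\right) \left(450 + q\right)$ ($d{\left(q,N \right)} = \left(144 + N\right) \left(\left(q + 129\right) + 321\right) = \left(144 + N\right) \left(\left(129 + q\right) + 321\right) = \left(144 + N\right) \left(450 + q\right)$)
$- \frac{75268}{d{\left(-206,F \right)}} - \frac{462705}{-462933} = - \frac{75268}{64800 + 144 \left(-206\right) + 450 \cdot 150 + 150 \left(-206\right)} - \frac{462705}{-462933} = - \frac{75268}{64800 - 29664 + 67500 - 30900} - - \frac{154235}{154311} = - \frac{75268}{71736} + \frac{154235}{154311} = \left(-75268\right) \frac{1}{71736} + \frac{154235}{154311} = - \frac{18817}{17934} + \frac{154235}{154311} = - \frac{45873199}{922471158}$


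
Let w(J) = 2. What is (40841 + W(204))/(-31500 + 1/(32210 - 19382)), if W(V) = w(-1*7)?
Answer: -523934004/404081999 ≈ -1.2966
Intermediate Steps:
W(V) = 2
(40841 + W(204))/(-31500 + 1/(32210 - 19382)) = (40841 + 2)/(-31500 + 1/(32210 - 19382)) = 40843/(-31500 + 1/12828) = 40843/(-404081999/12828) = 40843*(-12828/404081999) = -523934004/404081999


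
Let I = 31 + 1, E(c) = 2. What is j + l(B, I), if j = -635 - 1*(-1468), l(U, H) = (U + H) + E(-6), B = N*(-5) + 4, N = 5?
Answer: 846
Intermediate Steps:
I = 32
B = -21 (B = 5*(-5) + 4 = -25 + 4 = -21)
l(U, H) = 2 + H + U (l(U, H) = (U + H) + 2 = (H + U) + 2 = 2 + H + U)
j = 833 (j = -635 + 1468 = 833)
j + l(B, I) = 833 + (2 + 32 - 21) = 833 + 13 = 846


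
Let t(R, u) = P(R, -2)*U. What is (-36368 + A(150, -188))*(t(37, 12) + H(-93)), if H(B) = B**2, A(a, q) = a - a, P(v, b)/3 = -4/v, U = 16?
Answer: -11631250128/37 ≈ -3.1436e+8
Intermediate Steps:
P(v, b) = -12/v (P(v, b) = 3*(-4/v) = -12/v)
A(a, q) = 0
t(R, u) = -192/R (t(R, u) = -12/R*16 = -192/R)
(-36368 + A(150, -188))*(t(37, 12) + H(-93)) = (-36368 + 0)*(-192/37 + (-93)**2) = -36368*(-192*1/37 + 8649) = -36368*(-192/37 + 8649) = -36368*319821/37 = -11631250128/37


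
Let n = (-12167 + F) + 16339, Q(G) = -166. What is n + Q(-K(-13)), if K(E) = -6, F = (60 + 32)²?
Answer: 12470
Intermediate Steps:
F = 8464 (F = 92² = 8464)
n = 12636 (n = (-12167 + 8464) + 16339 = -3703 + 16339 = 12636)
n + Q(-K(-13)) = 12636 - 166 = 12470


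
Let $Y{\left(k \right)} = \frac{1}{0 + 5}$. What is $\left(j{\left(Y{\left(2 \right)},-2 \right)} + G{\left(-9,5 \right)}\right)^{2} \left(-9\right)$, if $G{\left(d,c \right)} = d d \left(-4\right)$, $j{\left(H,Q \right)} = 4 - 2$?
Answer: $-933156$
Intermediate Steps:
$Y{\left(k \right)} = \frac{1}{5}$
$j{\left(H,Q \right)} = 2$ ($j{\left(H,Q \right)} = 4 - 2 = 2$)
$G{\left(d,c \right)} = - 4 d^{2}$ ($G{\left(d,c \right)} = d^{2} \left(-4\right) = - 4 d^{2}$)
$\left(j{\left(Y{\left(2 \right)},-2 \right)} + G{\left(-9,5 \right)}\right)^{2} \left(-9\right) = \left(2 - 4 \left(-9\right)^{2}\right)^{2} \left(-9\right) = \left(2 - 324\right)^{2} \left(-9\right) = \left(-322\right)^{2} \left(-9\right) = 103684 \left(-9\right) = -933156$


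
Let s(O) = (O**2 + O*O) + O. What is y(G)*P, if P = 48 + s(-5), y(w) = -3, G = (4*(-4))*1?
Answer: -279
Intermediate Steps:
s(O) = O + 2*O**2 (s(O) = (O**2 + O**2) + O = 2*O**2 + O = O + 2*O**2)
G = -16 (G = -16*1 = -16)
P = 93 (P = 48 - 5*(1 + 2*(-5)) = 48 - 5*(1 - 10) = 48 - 5*(-9) = 48 + 45 = 93)
y(G)*P = -3*93 = -279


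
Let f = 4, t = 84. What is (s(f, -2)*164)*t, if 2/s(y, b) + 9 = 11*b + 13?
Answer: -4592/3 ≈ -1530.7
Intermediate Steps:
s(y, b) = 2/(4 + 11*b) (s(y, b) = 2/(-9 + (11*b + 13)) = 2/(-9 + (13 + 11*b)) = 2/(4 + 11*b))
(s(f, -2)*164)*t = ((2/(4 + 11*(-2)))*164)*84 = ((2/(4 - 22))*164)*84 = ((2/(-18))*164)*84 = ((2*(-1/18))*164)*84 = -⅑*164*84 = -164/9*84 = -4592/3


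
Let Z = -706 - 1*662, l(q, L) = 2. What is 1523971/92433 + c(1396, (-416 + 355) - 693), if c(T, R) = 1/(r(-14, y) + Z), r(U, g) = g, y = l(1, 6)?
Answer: 2081651953/126263478 ≈ 16.487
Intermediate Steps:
y = 2
Z = -1368 (Z = -706 - 662 = -1368)
c(T, R) = -1/1366 (c(T, R) = 1/(2 - 1368) = 1/(-1366) = -1/1366)
1523971/92433 + c(1396, (-416 + 355) - 693) = 1523971/92433 - 1/1366 = 2081651953/126263478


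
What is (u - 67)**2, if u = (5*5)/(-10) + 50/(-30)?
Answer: 182329/36 ≈ 5064.7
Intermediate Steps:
u = -25/6 (u = 25*(-1/10) + 50*(-1/30) = -5/2 - 5/3 = -25/6 ≈ -4.1667)
(u - 67)**2 = (-25/6 - 67)**2 = (-427/6)**2 = 182329/36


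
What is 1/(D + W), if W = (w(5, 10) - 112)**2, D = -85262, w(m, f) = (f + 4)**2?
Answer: -1/78206 ≈ -1.2787e-5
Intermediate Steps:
w(m, f) = (4 + f)**2
W = 7056 (W = ((4 + 10)**2 - 112)**2 = (14**2 - 112)**2 = (196 - 112)**2 = 84**2 = 7056)
1/(D + W) = 1/(-85262 + 7056) = 1/(-78206) = -1/78206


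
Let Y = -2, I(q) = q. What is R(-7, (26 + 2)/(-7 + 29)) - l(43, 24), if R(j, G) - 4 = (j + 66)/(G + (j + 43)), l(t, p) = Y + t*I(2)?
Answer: -32151/410 ≈ -78.417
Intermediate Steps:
l(t, p) = -2 + 2*t (l(t, p) = -2 + t*2 = -2 + 2*t)
R(j, G) = 4 + (66 + j)/(43 + G + j) (R(j, G) = 4 + (j + 66)/(G + (j + 43)) = 4 + (66 + j)/(G + (43 + j)) = 4 + (66 + j)/(43 + G + j))
R(-7, (26 + 2)/(-7 + 29)) - l(43, 24) = (238 + 4*((26 + 2)/(-7 + 29)) + 5*(-7))/(43 + (26 + 2)/(-7 + 29) - 7) - (-2 + 2*43) = (238 + 4*(28/22) - 35)/(43 + 28/22 - 7) - (-2 + 86) = (238 + 4*(28*(1/22)) - 35)/(43 + 28*(1/22) - 7) - 1*84 = (238 + 4*(14/11) - 35)/(43 + 14/11 - 7) - 84 = (238 + 56/11 - 35)/(410/11) - 84 = (11/410)*(2289/11) - 84 = 2289/410 - 84 = -32151/410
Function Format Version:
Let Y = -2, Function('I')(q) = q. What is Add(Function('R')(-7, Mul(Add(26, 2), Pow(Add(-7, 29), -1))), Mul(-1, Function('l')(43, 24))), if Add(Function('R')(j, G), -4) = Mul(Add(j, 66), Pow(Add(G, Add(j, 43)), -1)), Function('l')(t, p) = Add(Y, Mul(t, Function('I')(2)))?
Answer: Rational(-32151, 410) ≈ -78.417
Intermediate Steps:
Function('l')(t, p) = Add(-2, Mul(2, t)) (Function('l')(t, p) = Add(-2, Mul(t, 2)) = Add(-2, Mul(2, t)))
Function('R')(j, G) = Add(4, Mul(Pow(Add(43, G, j), -1), Add(66, j))) (Function('R')(j, G) = Add(4, Mul(Add(j, 66), Pow(Add(G, Add(j, 43)), -1))) = Add(4, Mul(Add(66, j), Pow(Add(G, Add(43, j)), -1))) = Add(4, Mul(Add(66, j), Pow(Add(43, G, j), -1))) = Add(4, Mul(Pow(Add(43, G, j), -1), Add(66, j))))
Add(Function('R')(-7, Mul(Add(26, 2), Pow(Add(-7, 29), -1))), Mul(-1, Function('l')(43, 24))) = Add(Mul(Pow(Add(43, Mul(Add(26, 2), Pow(Add(-7, 29), -1)), -7), -1), Add(238, Mul(4, Mul(Add(26, 2), Pow(Add(-7, 29), -1))), Mul(5, -7))), Mul(-1, Add(-2, Mul(2, 43)))) = Add(Mul(Pow(Add(43, Mul(28, Pow(22, -1)), -7), -1), Add(238, Mul(4, Mul(28, Pow(22, -1))), -35)), Mul(-1, Add(-2, 86))) = Add(Mul(Pow(Add(43, Mul(28, Rational(1, 22)), -7), -1), Add(238, Mul(4, Mul(28, Rational(1, 22))), -35)), Mul(-1, 84)) = Add(Mul(Pow(Add(43, Rational(14, 11), -7), -1), Add(238, Mul(4, Rational(14, 11)), -35)), -84) = Add(Mul(Pow(Rational(410, 11), -1), Add(238, Rational(56, 11), -35)), -84) = Add(Mul(Rational(11, 410), Rational(2289, 11)), -84) = Add(Rational(2289, 410), -84) = Rational(-32151, 410)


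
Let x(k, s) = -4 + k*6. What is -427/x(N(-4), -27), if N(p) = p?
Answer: 61/4 ≈ 15.250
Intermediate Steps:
x(k, s) = -4 + 6*k
-427/x(N(-4), -27) = -427/(-4 + 6*(-4)) = -427/(-4 - 24) = -427/(-28) = -427*(-1/28) = 61/4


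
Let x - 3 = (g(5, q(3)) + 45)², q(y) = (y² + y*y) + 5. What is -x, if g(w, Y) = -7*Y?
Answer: -13459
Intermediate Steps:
q(y) = 5 + 2*y² (q(y) = (y² + y²) + 5 = 2*y² + 5 = 5 + 2*y²)
x = 13459 (x = 3 + (-7*(5 + 2*3²) + 45)² = 3 + (-7*(5 + 2*9) + 45)² = 3 + (-7*(5 + 18) + 45)² = 3 + (-7*23 + 45)² = 3 + (-161 + 45)² = 3 + (-116)² = 3 + 13456 = 13459)
-x = -1*13459 = -13459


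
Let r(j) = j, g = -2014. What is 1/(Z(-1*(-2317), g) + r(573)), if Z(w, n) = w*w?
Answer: 1/5369062 ≈ 1.8625e-7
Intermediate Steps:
Z(w, n) = w**2
1/(Z(-1*(-2317), g) + r(573)) = 1/((-1*(-2317))**2 + 573) = 1/(2317**2 + 573) = 1/(5368489 + 573) = 1/5369062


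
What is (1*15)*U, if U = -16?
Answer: -240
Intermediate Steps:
(1*15)*U = (1*15)*(-16) = 15*(-16) = -240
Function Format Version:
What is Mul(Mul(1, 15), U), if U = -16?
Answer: -240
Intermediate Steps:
Mul(Mul(1, 15), U) = Mul(Mul(1, 15), -16) = Mul(15, -16) = -240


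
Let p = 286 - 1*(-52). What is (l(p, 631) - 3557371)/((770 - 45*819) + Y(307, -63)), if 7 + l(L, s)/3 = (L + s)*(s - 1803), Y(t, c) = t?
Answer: 3482198/17889 ≈ 194.66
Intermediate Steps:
p = 338 (p = 286 + 52 = 338)
l(L, s) = -21 + 3*(-1803 + s)*(L + s) (l(L, s) = -21 + 3*((L + s)*(s - 1803)) = -21 + 3*((L + s)*(-1803 + s)) = -21 + 3*((-1803 + s)*(L + s)) = -21 + 3*(-1803 + s)*(L + s))
(l(p, 631) - 3557371)/((770 - 45*819) + Y(307, -63)) = ((-21 - 5409*338 - 5409*631 + 3*631² + 3*338*631) - 3557371)/((770 - 45*819) + 307) = ((-21 - 1828242 - 3413079 + 3*398161 + 639834) - 3557371)/((770 - 36855) + 307) = ((-21 - 1828242 - 3413079 + 1194483 + 639834) - 3557371)/(-36085 + 307) = (-3407025 - 3557371)/(-35778) = -6964396*(-1/35778) = 3482198/17889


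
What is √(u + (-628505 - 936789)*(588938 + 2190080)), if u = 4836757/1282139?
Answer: I*√7150847259931818746011509/1282139 ≈ 2.0857e+6*I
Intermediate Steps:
u = 4836757/1282139 (u = 4836757*(1/1282139) = 4836757/1282139 ≈ 3.7724)
√(u + (-628505 - 936789)*(588938 + 2190080)) = √(4836757/1282139 + (-628505 - 936789)*(588938 + 2190080)) = √(4836757/1282139 - 1565294*2779018) = √(4836757/1282139 - 4349980201292) = √(-5577279265299486831/1282139) = I*√7150847259931818746011509/1282139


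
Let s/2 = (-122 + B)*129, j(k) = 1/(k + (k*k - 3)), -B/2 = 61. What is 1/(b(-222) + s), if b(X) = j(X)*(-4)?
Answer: -49059/3088362172 ≈ -1.5885e-5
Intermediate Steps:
B = -122 (B = -2*61 = -122)
j(k) = 1/(-3 + k + k²) (j(k) = 1/(k + (k² - 3)) = 1/(k + (-3 + k²)) = 1/(-3 + k + k²))
b(X) = -4/(-3 + X + X²)
s = -62952 (s = 2*((-122 - 122)*129) = 2*(-244*129) = 2*(-31476) = -62952)
1/(b(-222) + s) = 1/(-4/(-3 - 222 + (-222)²) - 62952) = 1/(-4/(-3 - 222 + 49284) - 62952) = 1/(-4/49059 - 62952) = 1/(-3088362172/49059) = -49059/3088362172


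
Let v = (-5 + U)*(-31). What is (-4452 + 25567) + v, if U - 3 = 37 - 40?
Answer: 21270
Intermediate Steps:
U = 0 (U = 3 + (37 - 40) = 3 - 3 = 0)
v = 155 (v = (-5 + 0)*(-31) = -5*(-31) = 155)
(-4452 + 25567) + v = (-4452 + 25567) + 155 = 21115 + 155 = 21270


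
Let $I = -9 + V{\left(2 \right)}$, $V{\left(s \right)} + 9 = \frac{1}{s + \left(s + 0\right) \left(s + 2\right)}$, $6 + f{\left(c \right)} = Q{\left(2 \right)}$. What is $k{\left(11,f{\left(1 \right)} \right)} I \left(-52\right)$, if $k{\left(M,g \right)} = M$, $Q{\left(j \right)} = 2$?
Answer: $\frac{51194}{5} \approx 10239.0$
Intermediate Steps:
$f{\left(c \right)} = -4$ ($f{\left(c \right)} = -6 + 2 = -4$)
$V{\left(s \right)} = -9 + \frac{1}{s + s \left(2 + s\right)}$ ($V{\left(s \right)} = -9 + \frac{1}{s + \left(s + 0\right) \left(s + 2\right)} = -9 + \frac{1}{s + s \left(2 + s\right)}$)
$I = - \frac{179}{10}$ ($I = -9 + \frac{1 - 54 - 9 \cdot 2^{2}}{2 \left(3 + 2\right)} = -9 + \frac{1 - 54 - 36}{2 \cdot 5} = -9 + \frac{1}{2} \cdot \frac{1}{5} \left(1 - 54 - 36\right) = -9 + \frac{1}{2} \cdot \frac{1}{5} \left(-89\right) = -9 - \frac{89}{10} = - \frac{179}{10} \approx -17.9$)
$k{\left(11,f{\left(1 \right)} \right)} I \left(-52\right) = 11 \left(- \frac{179}{10}\right) \left(-52\right) = \left(- \frac{1969}{10}\right) \left(-52\right) = \frac{51194}{5}$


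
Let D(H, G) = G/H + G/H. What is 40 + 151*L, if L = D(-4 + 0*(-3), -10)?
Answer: 795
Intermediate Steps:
D(H, G) = 2*G/H
L = 5 (L = 2*(-10)/(-4 + 0*(-3)) = 2*(-10)/(-4 + 0) = 2*(-10)/(-4) = 2*(-10)*(-¼) = 5)
40 + 151*L = 40 + 151*5 = 40 + 755 = 795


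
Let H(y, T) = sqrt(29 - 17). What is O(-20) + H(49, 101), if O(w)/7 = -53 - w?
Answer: -231 + 2*sqrt(3) ≈ -227.54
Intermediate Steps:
H(y, T) = 2*sqrt(3) (H(y, T) = sqrt(12) = 2*sqrt(3))
O(w) = -371 - 7*w (O(w) = 7*(-53 - w) = -371 - 7*w)
O(-20) + H(49, 101) = (-371 - 7*(-20)) + 2*sqrt(3) = (-371 + 140) + 2*sqrt(3) = -231 + 2*sqrt(3)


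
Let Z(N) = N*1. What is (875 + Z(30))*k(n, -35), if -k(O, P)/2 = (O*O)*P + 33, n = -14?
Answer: 12356870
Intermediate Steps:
Z(N) = N
k(O, P) = -66 - 2*P*O² (k(O, P) = -2*((O*O)*P + 33) = -2*(O²*P + 33) = -2*(P*O² + 33) = -2*(33 + P*O²) = -66 - 2*P*O²)
(875 + Z(30))*k(n, -35) = (875 + 30)*(-66 - 2*(-35)*(-14)²) = 905*(-66 - 2*(-35)*196) = 905*(-66 + 13720) = 905*13654 = 12356870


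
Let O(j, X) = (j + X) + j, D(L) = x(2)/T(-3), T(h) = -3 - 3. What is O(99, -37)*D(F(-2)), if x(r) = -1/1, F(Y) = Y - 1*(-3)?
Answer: 161/6 ≈ 26.833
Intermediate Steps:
T(h) = -6
F(Y) = 3 + Y (F(Y) = Y + 3 = 3 + Y)
x(r) = -1 (x(r) = -1*1 = -1)
D(L) = 1/6 (D(L) = -1/(-6) = -1*(-1/6) = 1/6)
O(j, X) = X + 2*j (O(j, X) = (X + j) + j = X + 2*j)
O(99, -37)*D(F(-2)) = (-37 + 2*99)*(1/6) = (-37 + 198)*(1/6) = 161*(1/6) = 161/6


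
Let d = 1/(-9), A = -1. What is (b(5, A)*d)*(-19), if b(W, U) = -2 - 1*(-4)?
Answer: 38/9 ≈ 4.2222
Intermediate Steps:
b(W, U) = 2 (b(W, U) = -2 + 4 = 2)
d = -⅑ ≈ -0.11111
(b(5, A)*d)*(-19) = (2*(-⅑))*(-19) = -2/9*(-19) = 38/9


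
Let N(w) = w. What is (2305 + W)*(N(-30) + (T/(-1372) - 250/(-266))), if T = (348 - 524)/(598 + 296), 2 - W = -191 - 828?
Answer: -281561455702/2913099 ≈ -96654.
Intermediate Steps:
W = 1021 (W = 2 - (-191 - 828) = 2 - 1*(-1019) = 2 + 1019 = 1021)
T = -88/447 (T = -176/894 = -176*1/894 = -88/447 ≈ -0.19687)
(2305 + W)*(N(-30) + (T/(-1372) - 250/(-266))) = (2305 + 1021)*(-30 + (-88/447/(-1372) - 250/(-266))) = 3326*(-30 + (-88/447*(-1/1372) - 250*(-1/266))) = 3326*(-30 + (22/153321 + 125/133)) = 3326*(-30 + 2738293/2913099) = 3326*(-84654677/2913099) = -281561455702/2913099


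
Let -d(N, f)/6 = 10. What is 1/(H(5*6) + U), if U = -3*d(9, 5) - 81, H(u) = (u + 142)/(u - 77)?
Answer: 47/4481 ≈ 0.010489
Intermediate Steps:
d(N, f) = -60 (d(N, f) = -6*10 = -60)
H(u) = (142 + u)/(-77 + u)
U = 99 (U = -3*(-60) - 81 = 180 - 81 = 99)
1/(H(5*6) + U) = 1/((142 + 5*6)/(-77 + 5*6) + 99) = 1/((142 + 30)/(-77 + 30) + 99) = 1/(172/(-47) + 99) = 1/(-1/47*172 + 99) = 1/(-172/47 + 99) = 1/(4481/47) = 47/4481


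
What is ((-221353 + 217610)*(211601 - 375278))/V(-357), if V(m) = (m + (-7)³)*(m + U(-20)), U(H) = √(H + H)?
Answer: 31244793561/12748900 + 612643011*I*√10/44621150 ≈ 2450.8 + 43.418*I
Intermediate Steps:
U(H) = √2*√H (U(H) = √(2*H) = √2*√H)
V(m) = (-343 + m)*(m + 2*I*√10) (V(m) = (m + (-7)³)*(m + √2*√(-20)) = (m - 343)*(m + √2*(2*I*√5)) = (-343 + m)*(m + 2*I*√10))
((-221353 + 217610)*(211601 - 375278))/V(-357) = ((-221353 + 217610)*(211601 - 375278))/((-357)² - 343*(-357) - 686*I*√10 + 2*I*(-357)*√10) = (-3743*(-163677))/(127449 + 122451 - 686*I*√10 - 714*I*√10) = 612643011/(249900 - 1400*I*√10)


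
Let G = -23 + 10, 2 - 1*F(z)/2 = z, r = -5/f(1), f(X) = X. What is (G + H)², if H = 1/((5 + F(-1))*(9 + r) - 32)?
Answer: 24025/144 ≈ 166.84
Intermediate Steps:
r = -5 (r = -5/1 = -5*1 = -5)
F(z) = 4 - 2*z
G = -13
H = 1/12 (H = 1/((5 + (4 - 2*(-1)))*(9 - 5) - 32) = 1/((5 + (4 + 2))*4 - 32) = 1/((5 + 6)*4 - 32) = 1/(11*4 - 32) = 1/(44 - 32) = 1/12 ≈ 0.083333)
(G + H)² = (-13 + 1/12)² = (-155/12)² = 24025/144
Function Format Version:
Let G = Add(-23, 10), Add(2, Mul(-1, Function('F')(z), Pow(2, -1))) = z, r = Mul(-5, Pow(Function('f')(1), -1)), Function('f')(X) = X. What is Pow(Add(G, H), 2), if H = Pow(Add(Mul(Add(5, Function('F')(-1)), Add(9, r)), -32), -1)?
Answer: Rational(24025, 144) ≈ 166.84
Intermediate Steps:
r = -5 (r = Mul(-5, Pow(1, -1)) = Mul(-5, 1) = -5)
Function('F')(z) = Add(4, Mul(-2, z))
G = -13
H = Rational(1, 12) (H = Pow(Add(Mul(Add(5, Add(4, Mul(-2, -1))), Add(9, -5)), -32), -1) = Pow(Add(Mul(Add(5, Add(4, 2)), 4), -32), -1) = Pow(Add(Mul(Add(5, 6), 4), -32), -1) = Pow(Add(Mul(11, 4), -32), -1) = Pow(Add(44, -32), -1) = Pow(12, -1) = Rational(1, 12) ≈ 0.083333)
Pow(Add(G, H), 2) = Pow(Add(-13, Rational(1, 12)), 2) = Pow(Rational(-155, 12), 2) = Rational(24025, 144)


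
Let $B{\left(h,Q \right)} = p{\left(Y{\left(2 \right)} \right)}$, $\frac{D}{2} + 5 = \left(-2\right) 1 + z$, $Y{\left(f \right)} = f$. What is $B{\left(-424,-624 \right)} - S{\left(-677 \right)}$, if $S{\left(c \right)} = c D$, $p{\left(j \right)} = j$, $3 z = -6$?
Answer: $-12184$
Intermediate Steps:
$z = -2$ ($z = \frac{1}{3} \left(-6\right) = -2$)
$D = -18$ ($D = -10 + 2 \left(\left(-2\right) 1 - 2\right) = -10 + 2 \left(-2 - 2\right) = -10 + 2 \left(-4\right) = -10 - 8 = -18$)
$B{\left(h,Q \right)} = 2$
$S{\left(c \right)} = - 18 c$ ($S{\left(c \right)} = c \left(-18\right) = - 18 c$)
$B{\left(-424,-624 \right)} - S{\left(-677 \right)} = 2 - \left(-18\right) \left(-677\right) = 2 - 12186 = -12184$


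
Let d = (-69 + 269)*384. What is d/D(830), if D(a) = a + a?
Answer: 3840/83 ≈ 46.265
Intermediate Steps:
D(a) = 2*a
d = 76800 (d = 200*384 = 76800)
d/D(830) = 76800/((2*830)) = 76800/1660 = 76800*(1/1660) = 3840/83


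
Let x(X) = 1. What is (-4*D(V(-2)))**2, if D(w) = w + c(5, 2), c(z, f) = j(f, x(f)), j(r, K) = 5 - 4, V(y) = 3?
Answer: 256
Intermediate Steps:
j(r, K) = 1
c(z, f) = 1
D(w) = 1 + w (D(w) = w + 1 = 1 + w)
(-4*D(V(-2)))**2 = (-4*(1 + 3))**2 = (-4*4)**2 = (-16)**2 = 256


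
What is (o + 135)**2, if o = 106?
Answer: 58081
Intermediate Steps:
(o + 135)**2 = (106 + 135)**2 = 241**2 = 58081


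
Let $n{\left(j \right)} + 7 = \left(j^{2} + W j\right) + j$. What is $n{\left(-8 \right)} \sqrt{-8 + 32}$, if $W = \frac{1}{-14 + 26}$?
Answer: $\frac{290 \sqrt{6}}{3} \approx 236.78$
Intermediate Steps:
$W = \frac{1}{12} \approx 0.083333$
$n{\left(j \right)} = -7 + j^{2} + \frac{13 j}{12}$ ($n{\left(j \right)} = -7 + \left(\left(j^{2} + \frac{j}{12}\right) + j\right) = -7 + \left(j^{2} + \frac{13 j}{12}\right) = -7 + j^{2} + \frac{13 j}{12}$)
$n{\left(-8 \right)} \sqrt{-8 + 32} = \left(-7 + \left(-8\right)^{2} + \frac{13}{12} \left(-8\right)\right) \sqrt{-8 + 32} = \left(-7 + 64 - \frac{26}{3}\right) \sqrt{24} = \frac{145 \cdot 2 \sqrt{6}}{3} = \frac{290 \sqrt{6}}{3}$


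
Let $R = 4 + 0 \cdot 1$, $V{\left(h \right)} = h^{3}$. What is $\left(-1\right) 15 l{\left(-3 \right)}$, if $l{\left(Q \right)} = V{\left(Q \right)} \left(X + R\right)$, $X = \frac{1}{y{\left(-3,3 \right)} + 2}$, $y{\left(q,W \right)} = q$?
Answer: $1215$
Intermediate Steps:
$X = -1$ ($X = \frac{1}{-3 + 2} = \frac{1}{-1} = -1$)
$R = 4$ ($R = 4 + 0 = 4$)
$l{\left(Q \right)} = 3 Q^{3}$ ($l{\left(Q \right)} = Q^{3} \left(-1 + 4\right) = Q^{3} \cdot 3 = 3 Q^{3}$)
$\left(-1\right) 15 l{\left(-3 \right)} = \left(-1\right) 15 \cdot 3 \left(-3\right)^{3} = - 15 \cdot 3 \left(-27\right) = \left(-15\right) \left(-81\right) = 1215$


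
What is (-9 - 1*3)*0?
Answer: 0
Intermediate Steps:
(-9 - 1*3)*0 = (-9 - 3)*0 = -12*0 = 0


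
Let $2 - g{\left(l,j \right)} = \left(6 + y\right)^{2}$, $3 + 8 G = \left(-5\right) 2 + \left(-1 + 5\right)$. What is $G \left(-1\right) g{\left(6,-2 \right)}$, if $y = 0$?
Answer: $- \frac{153}{4} \approx -38.25$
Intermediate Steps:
$G = - \frac{9}{8}$ ($G = - \frac{3}{8} + \frac{\left(-5\right) 2 + \left(-1 + 5\right)}{8} = - \frac{3}{8} + \frac{-10 + 4}{8} = - \frac{3}{8} + \frac{1}{8} \left(-6\right) = - \frac{3}{8} - \frac{3}{4} = - \frac{9}{8} \approx -1.125$)
$g{\left(l,j \right)} = -34$ ($g{\left(l,j \right)} = 2 - \left(6 + 0\right)^{2} = 2 - 6^{2} = 2 - 36 = -34$)
$G \left(-1\right) g{\left(6,-2 \right)} = \left(- \frac{9}{8}\right) \left(-1\right) \left(-34\right) = \frac{9}{8} \left(-34\right) = - \frac{153}{4}$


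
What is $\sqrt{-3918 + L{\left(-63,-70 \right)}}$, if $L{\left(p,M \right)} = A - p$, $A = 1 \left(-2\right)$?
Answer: $i \sqrt{3857} \approx 62.105 i$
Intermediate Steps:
$A = -2$
$L{\left(p,M \right)} = -2 - p$
$\sqrt{-3918 + L{\left(-63,-70 \right)}} = \sqrt{-3918 - -61} = \sqrt{-3918 + \left(-2 + 63\right)} = \sqrt{-3918 + 61} = \sqrt{-3857} = i \sqrt{3857}$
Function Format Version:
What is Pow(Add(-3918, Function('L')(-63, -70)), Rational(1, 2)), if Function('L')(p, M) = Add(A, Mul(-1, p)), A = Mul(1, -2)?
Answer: Mul(I, Pow(3857, Rational(1, 2))) ≈ Mul(62.105, I)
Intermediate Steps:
A = -2
Function('L')(p, M) = Add(-2, Mul(-1, p))
Pow(Add(-3918, Function('L')(-63, -70)), Rational(1, 2)) = Pow(Add(-3918, Add(-2, Mul(-1, -63))), Rational(1, 2)) = Pow(Add(-3918, Add(-2, 63)), Rational(1, 2)) = Pow(Add(-3918, 61), Rational(1, 2)) = Pow(-3857, Rational(1, 2)) = Mul(I, Pow(3857, Rational(1, 2)))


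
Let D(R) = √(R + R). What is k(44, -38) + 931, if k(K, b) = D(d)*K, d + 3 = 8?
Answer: 931 + 44*√10 ≈ 1070.1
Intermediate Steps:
d = 5 (d = -3 + 8 = 5)
D(R) = √2*√R (D(R) = √(2*R) = √2*√R)
k(K, b) = K*√10 (k(K, b) = (√2*√5)*K = √10*K = K*√10)
k(44, -38) + 931 = 44*√10 + 931 = 931 + 44*√10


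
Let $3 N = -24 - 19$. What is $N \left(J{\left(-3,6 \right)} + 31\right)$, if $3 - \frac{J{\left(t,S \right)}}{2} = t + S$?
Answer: $- \frac{1333}{3} \approx -444.33$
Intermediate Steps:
$J{\left(t,S \right)} = 6 - 2 S - 2 t$ ($J{\left(t,S \right)} = 6 - 2 \left(t + S\right) = 6 - 2 \left(S + t\right) = 6 - \left(2 S + 2 t\right) = 6 - 2 S - 2 t$)
$N = - \frac{43}{3}$ ($N = \frac{-24 - 19}{3} = \frac{1}{3} \left(-43\right) = - \frac{43}{3} \approx -14.333$)
$N \left(J{\left(-3,6 \right)} + 31\right) = - \frac{43 \left(\left(6 - 12 - -6\right) + 31\right)}{3} = - \frac{43 \left(\left(6 - 12 + 6\right) + 31\right)}{3} = - \frac{43 \left(0 + 31\right)}{3} = \left(- \frac{43}{3}\right) 31 = - \frac{1333}{3}$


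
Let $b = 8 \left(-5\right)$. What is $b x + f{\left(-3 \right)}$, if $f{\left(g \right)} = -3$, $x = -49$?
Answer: $1957$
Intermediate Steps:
$b = -40$
$b x + f{\left(-3 \right)} = \left(-40\right) \left(-49\right) - 3 = 1960 - 3 = 1957$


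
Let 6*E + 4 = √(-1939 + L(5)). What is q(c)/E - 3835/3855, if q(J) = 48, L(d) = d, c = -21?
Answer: -397307/250575 - 48*I*√1934/325 ≈ -1.5856 - 6.4951*I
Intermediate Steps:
E = -⅔ + I*√1934/6 (E = -⅔ + √(-1939 + 5)/6 = -⅔ + √(-1934)/6 = -⅔ + (I*√1934)/6 = -⅔ + I*√1934/6 ≈ -0.66667 + 7.3295*I)
q(c)/E - 3835/3855 = 48/(-⅔ + I*√1934/6) - 3835/3855 = 48/(-⅔ + I*√1934/6) - 3835*1/3855 = 48/(-⅔ + I*√1934/6) - 767/771 = -767/771 + 48/(-⅔ + I*√1934/6)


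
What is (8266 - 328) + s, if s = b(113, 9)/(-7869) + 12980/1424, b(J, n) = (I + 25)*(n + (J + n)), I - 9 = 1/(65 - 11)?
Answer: 601051747933/75636828 ≈ 7946.5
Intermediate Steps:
I = 487/54 (I = 9 + 1/(65 - 11) = 9 + 1/54 = 487/54 ≈ 9.0185)
b(J, n) = 1837*n/27 + 1837*J/54 (b(J, n) = (487/54 + 25)*(n + (J + n)) = 1837*(J + 2*n)/54 = 1837*n/27 + 1837*J/54)
s = 646607269/75636828 (s = ((1837/27)*9 + (1837/54)*113)/(-7869) + 12980/1424 = (1837/3 + 207581/54)*(-1/7869) + 12980*(1/1424) = (240647/54)*(-1/7869) + 3245/356 = -240647/424926 + 3245/356 = 646607269/75636828 ≈ 8.5488)
(8266 - 328) + s = (8266 - 328) + 646607269/75636828 = 7938 + 646607269/75636828 = 601051747933/75636828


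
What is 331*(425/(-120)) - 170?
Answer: -32215/24 ≈ -1342.3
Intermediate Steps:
331*(425/(-120)) - 170 = 331*(425*(-1/120)) - 170 = 331*(-85/24) - 170 = -28135/24 - 170 = -32215/24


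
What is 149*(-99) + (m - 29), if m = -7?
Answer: -14787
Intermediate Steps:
149*(-99) + (m - 29) = 149*(-99) + (-7 - 29) = -14751 - 36 = -14787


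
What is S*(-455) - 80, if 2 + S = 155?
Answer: -69695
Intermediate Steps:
S = 153 (S = -2 + 155 = 153)
S*(-455) - 80 = 153*(-455) - 80 = -69615 - 80 = -69695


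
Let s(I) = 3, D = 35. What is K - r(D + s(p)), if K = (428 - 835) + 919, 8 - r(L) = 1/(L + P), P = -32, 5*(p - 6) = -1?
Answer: 3025/6 ≈ 504.17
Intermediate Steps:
p = 29/5 (p = 6 + (⅕)*(-1) = 6 - ⅕ = 29/5 ≈ 5.8000)
r(L) = 8 - 1/(-32 + L) (r(L) = 8 - 1/(L - 32) = 8 - 1/(-32 + L))
K = 512 (K = -407 + 919 = 512)
K - r(D + s(p)) = 512 - (-257 + 8*(35 + 3))/(-32 + (35 + 3)) = 512 - (-257 + 8*38)/(-32 + 38) = 512 - (-257 + 304)/6 = 512 - 47/6 = 3025/6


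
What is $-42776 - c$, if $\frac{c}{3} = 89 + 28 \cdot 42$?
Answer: $-46571$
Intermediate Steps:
$c = 3795$ ($c = 3 \left(89 + 28 \cdot 42\right) = 3 \left(89 + 1176\right) = 3 \cdot 1265 = 3795$)
$-42776 - c = -42776 - 3795 = -46571$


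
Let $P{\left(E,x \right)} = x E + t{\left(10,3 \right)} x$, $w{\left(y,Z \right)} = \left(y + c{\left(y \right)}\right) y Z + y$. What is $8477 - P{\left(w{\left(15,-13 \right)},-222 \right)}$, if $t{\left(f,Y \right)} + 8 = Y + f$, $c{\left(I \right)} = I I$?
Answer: $-10376683$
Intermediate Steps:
$c{\left(I \right)} = I^{2}$
$t{\left(f,Y \right)} = -8 + Y + f$ ($t{\left(f,Y \right)} = -8 + \left(Y + f\right) = -8 + Y + f$)
$w{\left(y,Z \right)} = y + Z y \left(y + y^{2}\right)$ ($w{\left(y,Z \right)} = \left(y + y^{2}\right) y Z + y = y \left(y + y^{2}\right) Z + y = Z y \left(y + y^{2}\right) + y = y + Z y \left(y + y^{2}\right)$)
$P{\left(E,x \right)} = 5 x + E x$ ($P{\left(E,x \right)} = x E + \left(-8 + 3 + 10\right) x = E x + 5 x = 5 x + E x$)
$8477 - P{\left(w{\left(15,-13 \right)},-222 \right)} = 8477 - - 222 \left(5 + 15 \left(1 - 195 - 13 \cdot 15^{2}\right)\right) = 8477 - - 222 \left(5 + 15 \left(1 - 195 - 2925\right)\right) = 8477 - - 222 \left(5 + 15 \left(-3119\right)\right) = 8477 - - 222 \left(5 - 46785\right) = 8477 - \left(-222\right) \left(-46780\right) = 8477 - 10385160 = -10376683$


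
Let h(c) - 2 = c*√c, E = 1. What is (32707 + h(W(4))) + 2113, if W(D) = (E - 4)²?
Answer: 34849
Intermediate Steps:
W(D) = 9 (W(D) = (1 - 4)² = (-3)² = 9)
h(c) = 2 + c^(3/2) (h(c) = 2 + c*√c = 2 + c^(3/2))
(32707 + h(W(4))) + 2113 = (32707 + (2 + 9^(3/2))) + 2113 = (32707 + (2 + 27)) + 2113 = (32707 + 29) + 2113 = 32736 + 2113 = 34849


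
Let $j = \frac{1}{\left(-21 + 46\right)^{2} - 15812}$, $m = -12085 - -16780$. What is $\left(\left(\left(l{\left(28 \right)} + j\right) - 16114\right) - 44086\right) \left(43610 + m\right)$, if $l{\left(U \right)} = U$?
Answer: $- \frac{44142662730325}{15187} \approx -2.9066 \cdot 10^{9}$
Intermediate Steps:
$m = 4695$ ($m = -12085 + 16780 = 4695$)
$j = - \frac{1}{15187}$ ($j = \frac{1}{25^{2} - 15812} = \frac{1}{625 - 15812} = \frac{1}{-15187} = - \frac{1}{15187} \approx -6.5846 \cdot 10^{-5}$)
$\left(\left(\left(l{\left(28 \right)} + j\right) - 16114\right) - 44086\right) \left(43610 + m\right) = \left(\left(\left(28 - \frac{1}{15187}\right) - 16114\right) - 44086\right) \left(43610 + 4695\right) = \left(\left(\frac{425235}{15187} - 16114\right) - 44086\right) 48305 = \left(- \frac{244298083}{15187} - 44086\right) 48305 = \left(- \frac{913832165}{15187}\right) 48305 = - \frac{44142662730325}{15187}$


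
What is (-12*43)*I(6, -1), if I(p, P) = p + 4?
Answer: -5160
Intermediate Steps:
I(p, P) = 4 + p
(-12*43)*I(6, -1) = (-12*43)*(4 + 6) = -516*10 = -5160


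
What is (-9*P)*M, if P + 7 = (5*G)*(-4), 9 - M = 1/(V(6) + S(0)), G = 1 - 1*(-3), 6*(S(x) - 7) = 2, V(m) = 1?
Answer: 173826/25 ≈ 6953.0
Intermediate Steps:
S(x) = 22/3 (S(x) = 7 + (⅙)*2 = 7 + ⅓ = 22/3)
G = 4 (G = 1 + 3 = 4)
M = 222/25 (M = 9 - 1/(1 + 22/3) = 9 - 1/25/3 = 9 - 1*3/25 = 9 - 3/25 = 222/25 ≈ 8.8800)
P = -87 (P = -7 + (5*4)*(-4) = -7 + 20*(-4) = -7 - 80 = -87)
(-9*P)*M = -9*(-87)*(222/25) = 783*(222/25) = 173826/25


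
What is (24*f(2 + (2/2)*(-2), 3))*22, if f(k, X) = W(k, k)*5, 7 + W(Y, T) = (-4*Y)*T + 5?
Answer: -5280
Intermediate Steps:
W(Y, T) = -2 - 4*T*Y (W(Y, T) = -7 + ((-4*Y)*T + 5) = -7 + (-4*T*Y + 5) = -7 + (5 - 4*T*Y) = -2 - 4*T*Y)
f(k, X) = -10 - 20*k**2 (f(k, X) = (-2 - 4*k*k)*5 = (-2 - 4*k**2)*5 = -10 - 20*k**2)
(24*f(2 + (2/2)*(-2), 3))*22 = (24*(-10 - 20*(2 + (2/2)*(-2))**2))*22 = (24*(-10 - 20*(2 + (2*(1/2))*(-2))**2))*22 = (24*(-10 - 20*(2 + 1*(-2))**2))*22 = (24*(-10 - 20*(2 - 2)**2))*22 = (24*(-10 - 20*0**2))*22 = (24*(-10 - 20*0))*22 = (24*(-10 + 0))*22 = (24*(-10))*22 = -240*22 = -5280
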